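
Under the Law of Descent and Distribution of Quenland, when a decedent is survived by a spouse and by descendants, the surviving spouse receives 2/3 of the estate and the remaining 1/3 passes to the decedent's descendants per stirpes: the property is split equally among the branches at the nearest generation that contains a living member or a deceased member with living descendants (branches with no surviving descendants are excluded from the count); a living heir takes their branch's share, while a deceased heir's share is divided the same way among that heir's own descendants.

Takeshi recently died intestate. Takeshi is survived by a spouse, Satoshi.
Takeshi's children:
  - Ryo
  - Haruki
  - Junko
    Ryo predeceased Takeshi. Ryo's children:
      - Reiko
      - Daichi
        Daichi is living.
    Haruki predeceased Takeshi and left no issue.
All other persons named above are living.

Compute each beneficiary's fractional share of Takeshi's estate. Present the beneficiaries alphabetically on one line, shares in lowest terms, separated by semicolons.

Daichi 1/12; Junko 1/6; Reiko 1/12; Satoshi 2/3

Satoshi, as surviving spouse, takes 2/3.
The remaining 1/3 passes to Takeshi's descendants per stirpes.
Haruki left no surviving issue, so that branch lapses and is disregarded.
The 1/3 is divided into 2 equal shares of 1/6 among Ryo, Junko.
Ryo predeceased; the 1/6 allotted to Ryo's branch passes to Ryo's issue by representation.
The 1/6 is divided into 2 equal shares of 1/12 among Reiko, Daichi.
Reiko is living and takes 1/12.
Daichi is living and takes 1/12.
Junko is living and takes 1/6.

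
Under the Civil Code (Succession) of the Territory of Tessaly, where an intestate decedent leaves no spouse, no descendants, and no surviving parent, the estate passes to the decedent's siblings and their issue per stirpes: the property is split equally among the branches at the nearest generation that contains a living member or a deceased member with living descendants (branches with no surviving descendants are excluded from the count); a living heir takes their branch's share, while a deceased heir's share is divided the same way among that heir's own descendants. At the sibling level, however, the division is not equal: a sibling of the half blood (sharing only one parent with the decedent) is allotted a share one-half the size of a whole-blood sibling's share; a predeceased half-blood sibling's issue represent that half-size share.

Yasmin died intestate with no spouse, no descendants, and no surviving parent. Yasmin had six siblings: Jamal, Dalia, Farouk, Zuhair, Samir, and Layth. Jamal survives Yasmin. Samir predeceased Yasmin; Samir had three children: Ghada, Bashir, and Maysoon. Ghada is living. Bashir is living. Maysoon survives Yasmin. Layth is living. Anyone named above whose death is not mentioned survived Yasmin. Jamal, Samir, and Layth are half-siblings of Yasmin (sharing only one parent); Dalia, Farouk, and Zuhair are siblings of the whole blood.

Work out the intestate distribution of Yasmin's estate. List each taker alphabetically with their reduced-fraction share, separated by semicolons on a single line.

Bashir 1/27; Dalia 2/9; Farouk 2/9; Ghada 1/27; Jamal 1/9; Layth 1/9; Maysoon 1/27; Zuhair 2/9

No spouse, descendants, or parent survives, so the estate passes to Yasmin's siblings per stirpes.
Half-blood siblings count for one-half the weight of whole-blood siblings at the initial division.
Dividing 1 in proportion to weights (total weight 9/2): Jamal (weight 1/2) → 1/9; Dalia (weight 1) → 2/9; Farouk (weight 1) → 2/9; Zuhair (weight 1) → 2/9; Samir (weight 1/2) → 1/9; Layth (weight 1/2) → 1/9.
Jamal is living and takes 1/9.
Dalia is living and takes 2/9.
Farouk is living and takes 2/9.
Zuhair is living and takes 2/9.
Samir predeceased; the 1/9 allotted to Samir's branch passes to Samir's issue by representation.
The 1/9 is divided into 3 equal shares of 1/27 among Ghada, Bashir, Maysoon.
Ghada is living and takes 1/27.
Bashir is living and takes 1/27.
Maysoon is living and takes 1/27.
Layth is living and takes 1/9.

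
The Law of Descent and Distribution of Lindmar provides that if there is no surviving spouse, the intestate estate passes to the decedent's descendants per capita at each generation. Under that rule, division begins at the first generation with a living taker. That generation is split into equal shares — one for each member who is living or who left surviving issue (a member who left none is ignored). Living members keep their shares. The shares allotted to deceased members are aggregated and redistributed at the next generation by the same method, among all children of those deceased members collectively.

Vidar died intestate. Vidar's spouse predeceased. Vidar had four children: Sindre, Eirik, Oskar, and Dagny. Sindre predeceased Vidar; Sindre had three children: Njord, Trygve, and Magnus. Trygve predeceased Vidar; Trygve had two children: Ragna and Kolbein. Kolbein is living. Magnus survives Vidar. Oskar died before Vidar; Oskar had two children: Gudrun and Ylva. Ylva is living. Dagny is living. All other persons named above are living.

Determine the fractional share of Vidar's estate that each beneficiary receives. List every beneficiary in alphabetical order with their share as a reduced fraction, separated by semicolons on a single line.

Dagny 1/4; Eirik 1/4; Gudrun 1/10; Kolbein 1/20; Magnus 1/10; Njord 1/10; Ragna 1/20; Ylva 1/10

There is no surviving spouse, so the entire estate passes to Vidar's descendants per capita at each generation.
At generation 1 (Sindre, Eirik, Oskar, Dagny) there are 4 shares of (1)/4 = 1/4 each.
Living: Eirik and Dagny — each takes 1/4.
Deceased: Sindre and Oskar. Their combined 1/2 is pooled and carried to generation 2.
At generation 2 (Njord, Trygve, Magnus, Gudrun, Ylva) there are 5 shares of (1/2)/5 = 1/10 each.
Living: Njord, Magnus, Gudrun, and Ylva — each takes 1/10.
Deceased: Trygve. That 1/10 share is carried to generation 3.
At generation 3 (Ragna, Kolbein) there are 2 shares of (1/10)/2 = 1/20 each.
Living: Ragna and Kolbein — each takes 1/20.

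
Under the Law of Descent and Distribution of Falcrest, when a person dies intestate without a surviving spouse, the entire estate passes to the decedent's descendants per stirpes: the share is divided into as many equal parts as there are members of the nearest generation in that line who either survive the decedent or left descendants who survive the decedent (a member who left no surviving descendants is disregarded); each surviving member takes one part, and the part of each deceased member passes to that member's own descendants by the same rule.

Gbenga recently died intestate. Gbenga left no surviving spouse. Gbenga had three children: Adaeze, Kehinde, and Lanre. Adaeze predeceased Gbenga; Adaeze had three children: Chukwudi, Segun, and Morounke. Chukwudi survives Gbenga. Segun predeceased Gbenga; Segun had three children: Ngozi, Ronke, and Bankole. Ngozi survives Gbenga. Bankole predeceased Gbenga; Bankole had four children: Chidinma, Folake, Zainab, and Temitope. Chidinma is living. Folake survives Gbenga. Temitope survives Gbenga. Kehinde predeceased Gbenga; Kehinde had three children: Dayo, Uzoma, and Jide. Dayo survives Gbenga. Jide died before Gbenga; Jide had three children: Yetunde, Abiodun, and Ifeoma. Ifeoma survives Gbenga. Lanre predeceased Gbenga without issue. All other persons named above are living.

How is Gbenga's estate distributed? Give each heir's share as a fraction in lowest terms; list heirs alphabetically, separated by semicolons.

There is no surviving spouse, so the entire estate passes to Gbenga's descendants per stirpes.
Lanre left no surviving issue, so that branch lapses and is disregarded.
The estate is divided into 2 equal shares of 1/2 among Adaeze, Kehinde.
Adaeze predeceased; the 1/2 allotted to Adaeze's branch passes to Adaeze's issue by representation.
The 1/2 is divided into 3 equal shares of 1/6 among Chukwudi, Segun, Morounke.
Chukwudi is living and takes 1/6.
Segun predeceased; the 1/6 allotted to Segun's branch passes to Segun's issue by representation.
The 1/6 is divided into 3 equal shares of 1/18 among Ngozi, Ronke, Bankole.
Ngozi is living and takes 1/18.
Ronke is living and takes 1/18.
Bankole predeceased; the 1/18 allotted to Bankole's branch passes to Bankole's issue by representation.
The 1/18 is divided into 4 equal shares of 1/72 among Chidinma, Folake, Zainab, Temitope.
Chidinma is living and takes 1/72.
Folake is living and takes 1/72.
Zainab is living and takes 1/72.
Temitope is living and takes 1/72.
Morounke is living and takes 1/6.
Kehinde predeceased; the 1/2 allotted to Kehinde's branch passes to Kehinde's issue by representation.
The 1/2 is divided into 3 equal shares of 1/6 among Dayo, Uzoma, Jide.
Dayo is living and takes 1/6.
Uzoma is living and takes 1/6.
Jide predeceased; the 1/6 allotted to Jide's branch passes to Jide's issue by representation.
The 1/6 is divided into 3 equal shares of 1/18 among Yetunde, Abiodun, Ifeoma.
Yetunde is living and takes 1/18.
Abiodun is living and takes 1/18.
Ifeoma is living and takes 1/18.

Abiodun 1/18; Chidinma 1/72; Chukwudi 1/6; Dayo 1/6; Folake 1/72; Ifeoma 1/18; Morounke 1/6; Ngozi 1/18; Ronke 1/18; Temitope 1/72; Uzoma 1/6; Yetunde 1/18; Zainab 1/72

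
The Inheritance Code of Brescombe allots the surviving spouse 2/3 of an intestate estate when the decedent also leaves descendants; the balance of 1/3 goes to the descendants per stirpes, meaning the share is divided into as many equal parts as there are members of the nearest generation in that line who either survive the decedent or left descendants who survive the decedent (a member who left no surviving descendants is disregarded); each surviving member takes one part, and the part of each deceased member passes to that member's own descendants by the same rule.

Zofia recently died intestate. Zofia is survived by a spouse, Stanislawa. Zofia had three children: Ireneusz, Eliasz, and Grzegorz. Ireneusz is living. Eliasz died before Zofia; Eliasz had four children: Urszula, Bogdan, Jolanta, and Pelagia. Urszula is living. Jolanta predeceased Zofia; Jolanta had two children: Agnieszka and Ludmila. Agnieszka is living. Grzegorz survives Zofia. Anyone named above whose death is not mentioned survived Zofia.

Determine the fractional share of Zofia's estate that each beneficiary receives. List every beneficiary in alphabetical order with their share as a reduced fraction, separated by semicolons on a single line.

Stanislawa, as surviving spouse, takes 2/3.
The remaining 1/3 passes to Zofia's descendants per stirpes.
The 1/3 is divided into 3 equal shares of 1/9 among Ireneusz, Eliasz, Grzegorz.
Ireneusz is living and takes 1/9.
Eliasz predeceased; the 1/9 allotted to Eliasz's branch passes to Eliasz's issue by representation.
The 1/9 is divided into 4 equal shares of 1/36 among Urszula, Bogdan, Jolanta, Pelagia.
Urszula is living and takes 1/36.
Bogdan is living and takes 1/36.
Jolanta predeceased; the 1/36 allotted to Jolanta's branch passes to Jolanta's issue by representation.
The 1/36 is divided into 2 equal shares of 1/72 among Agnieszka, Ludmila.
Agnieszka is living and takes 1/72.
Ludmila is living and takes 1/72.
Pelagia is living and takes 1/36.
Grzegorz is living and takes 1/9.

Agnieszka 1/72; Bogdan 1/36; Grzegorz 1/9; Ireneusz 1/9; Ludmila 1/72; Pelagia 1/36; Stanislawa 2/3; Urszula 1/36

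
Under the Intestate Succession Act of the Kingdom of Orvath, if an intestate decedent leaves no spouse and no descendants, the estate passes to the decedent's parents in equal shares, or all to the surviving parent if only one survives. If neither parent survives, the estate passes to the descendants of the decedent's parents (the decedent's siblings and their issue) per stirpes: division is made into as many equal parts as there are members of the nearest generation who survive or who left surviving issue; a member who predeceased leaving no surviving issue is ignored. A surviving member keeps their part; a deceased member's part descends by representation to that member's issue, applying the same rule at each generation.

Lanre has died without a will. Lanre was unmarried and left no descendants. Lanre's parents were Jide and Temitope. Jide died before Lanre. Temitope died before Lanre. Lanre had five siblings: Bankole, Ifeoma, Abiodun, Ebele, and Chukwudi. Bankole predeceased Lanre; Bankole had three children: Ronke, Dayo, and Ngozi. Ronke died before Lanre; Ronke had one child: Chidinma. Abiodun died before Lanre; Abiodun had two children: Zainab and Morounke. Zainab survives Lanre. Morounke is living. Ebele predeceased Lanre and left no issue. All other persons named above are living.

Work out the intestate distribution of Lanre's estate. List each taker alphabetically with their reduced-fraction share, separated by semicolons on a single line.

Chidinma 1/12; Chukwudi 1/4; Dayo 1/12; Ifeoma 1/4; Morounke 1/8; Ngozi 1/12; Zainab 1/8

Neither parent survives and there are no descendants, so the estate passes to Lanre's siblings and their issue per stirpes.
Ebele left no surviving issue, so that branch lapses and is disregarded.
The estate is divided into 4 equal shares of 1/4 among Bankole, Ifeoma, Abiodun, Chukwudi.
Bankole predeceased; the 1/4 allotted to Bankole's branch passes to Bankole's issue by representation.
The 1/4 is divided into 3 equal shares of 1/12 among Ronke, Dayo, Ngozi.
Ronke predeceased; the 1/12 allotted to Ronke's branch passes to Ronke's issue by representation.
Chidinma is the sole taker at this level and receives the full 1/12.
Dayo is living and takes 1/12.
Ngozi is living and takes 1/12.
Ifeoma is living and takes 1/4.
Abiodun predeceased; the 1/4 allotted to Abiodun's branch passes to Abiodun's issue by representation.
The 1/4 is divided into 2 equal shares of 1/8 among Zainab, Morounke.
Zainab is living and takes 1/8.
Morounke is living and takes 1/8.
Chukwudi is living and takes 1/4.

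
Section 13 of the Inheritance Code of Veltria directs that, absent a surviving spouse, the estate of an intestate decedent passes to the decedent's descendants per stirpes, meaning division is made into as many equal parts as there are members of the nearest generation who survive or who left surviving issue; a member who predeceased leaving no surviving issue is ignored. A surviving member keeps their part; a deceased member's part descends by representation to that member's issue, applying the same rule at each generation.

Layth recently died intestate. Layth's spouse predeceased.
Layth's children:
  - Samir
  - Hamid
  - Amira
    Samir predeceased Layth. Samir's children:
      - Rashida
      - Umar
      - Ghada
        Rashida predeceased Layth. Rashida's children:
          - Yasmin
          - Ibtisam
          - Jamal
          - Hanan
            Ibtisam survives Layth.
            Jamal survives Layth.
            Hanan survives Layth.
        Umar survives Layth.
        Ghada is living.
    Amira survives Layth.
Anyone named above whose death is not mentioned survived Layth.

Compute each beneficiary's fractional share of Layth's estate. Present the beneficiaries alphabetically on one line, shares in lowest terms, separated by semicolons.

Amira 1/3; Ghada 1/9; Hamid 1/3; Hanan 1/36; Ibtisam 1/36; Jamal 1/36; Umar 1/9; Yasmin 1/36

There is no surviving spouse, so the entire estate passes to Layth's descendants per stirpes.
The estate is divided into 3 equal shares of 1/3 among Samir, Hamid, Amira.
Samir predeceased; the 1/3 allotted to Samir's branch passes to Samir's issue by representation.
The 1/3 is divided into 3 equal shares of 1/9 among Rashida, Umar, Ghada.
Rashida predeceased; the 1/9 allotted to Rashida's branch passes to Rashida's issue by representation.
The 1/9 is divided into 4 equal shares of 1/36 among Yasmin, Ibtisam, Jamal, Hanan.
Yasmin is living and takes 1/36.
Ibtisam is living and takes 1/36.
Jamal is living and takes 1/36.
Hanan is living and takes 1/36.
Umar is living and takes 1/9.
Ghada is living and takes 1/9.
Hamid is living and takes 1/3.
Amira is living and takes 1/3.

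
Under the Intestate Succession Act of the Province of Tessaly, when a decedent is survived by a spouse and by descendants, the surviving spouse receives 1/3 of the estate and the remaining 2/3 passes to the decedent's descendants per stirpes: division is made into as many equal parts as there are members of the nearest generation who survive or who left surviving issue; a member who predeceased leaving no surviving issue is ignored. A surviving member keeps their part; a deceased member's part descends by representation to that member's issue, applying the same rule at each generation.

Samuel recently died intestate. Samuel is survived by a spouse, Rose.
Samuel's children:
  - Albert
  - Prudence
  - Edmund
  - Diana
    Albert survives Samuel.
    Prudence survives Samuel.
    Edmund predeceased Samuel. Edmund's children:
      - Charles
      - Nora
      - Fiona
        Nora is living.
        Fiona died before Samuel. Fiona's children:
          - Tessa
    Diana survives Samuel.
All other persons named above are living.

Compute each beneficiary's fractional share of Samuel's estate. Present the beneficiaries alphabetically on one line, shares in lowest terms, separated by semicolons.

Rose, as surviving spouse, takes 1/3.
The remaining 2/3 passes to Samuel's descendants per stirpes.
The 2/3 is divided into 4 equal shares of 1/6 among Albert, Prudence, Edmund, Diana.
Albert is living and takes 1/6.
Prudence is living and takes 1/6.
Edmund predeceased; the 1/6 allotted to Edmund's branch passes to Edmund's issue by representation.
The 1/6 is divided into 3 equal shares of 1/18 among Charles, Nora, Fiona.
Charles is living and takes 1/18.
Nora is living and takes 1/18.
Fiona predeceased; the 1/18 allotted to Fiona's branch passes to Fiona's issue by representation.
Tessa is the sole taker at this level and receives the full 1/18.
Diana is living and takes 1/6.

Albert 1/6; Charles 1/18; Diana 1/6; Nora 1/18; Prudence 1/6; Rose 1/3; Tessa 1/18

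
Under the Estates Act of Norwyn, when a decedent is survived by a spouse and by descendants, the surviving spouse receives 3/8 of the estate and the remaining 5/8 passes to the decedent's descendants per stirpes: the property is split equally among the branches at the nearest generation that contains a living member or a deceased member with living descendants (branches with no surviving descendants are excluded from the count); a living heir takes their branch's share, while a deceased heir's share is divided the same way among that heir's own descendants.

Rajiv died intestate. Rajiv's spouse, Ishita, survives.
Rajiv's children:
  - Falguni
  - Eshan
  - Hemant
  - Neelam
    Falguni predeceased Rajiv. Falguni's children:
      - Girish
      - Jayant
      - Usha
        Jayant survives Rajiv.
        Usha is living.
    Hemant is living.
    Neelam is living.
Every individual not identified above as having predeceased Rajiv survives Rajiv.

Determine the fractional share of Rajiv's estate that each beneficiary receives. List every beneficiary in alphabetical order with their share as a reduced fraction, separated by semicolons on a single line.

Eshan 5/32; Girish 5/96; Hemant 5/32; Ishita 3/8; Jayant 5/96; Neelam 5/32; Usha 5/96

Ishita, as surviving spouse, takes 3/8.
The remaining 5/8 passes to Rajiv's descendants per stirpes.
The 5/8 is divided into 4 equal shares of 5/32 among Falguni, Eshan, Hemant, Neelam.
Falguni predeceased; the 5/32 allotted to Falguni's branch passes to Falguni's issue by representation.
The 5/32 is divided into 3 equal shares of 5/96 among Girish, Jayant, Usha.
Girish is living and takes 5/96.
Jayant is living and takes 5/96.
Usha is living and takes 5/96.
Eshan is living and takes 5/32.
Hemant is living and takes 5/32.
Neelam is living and takes 5/32.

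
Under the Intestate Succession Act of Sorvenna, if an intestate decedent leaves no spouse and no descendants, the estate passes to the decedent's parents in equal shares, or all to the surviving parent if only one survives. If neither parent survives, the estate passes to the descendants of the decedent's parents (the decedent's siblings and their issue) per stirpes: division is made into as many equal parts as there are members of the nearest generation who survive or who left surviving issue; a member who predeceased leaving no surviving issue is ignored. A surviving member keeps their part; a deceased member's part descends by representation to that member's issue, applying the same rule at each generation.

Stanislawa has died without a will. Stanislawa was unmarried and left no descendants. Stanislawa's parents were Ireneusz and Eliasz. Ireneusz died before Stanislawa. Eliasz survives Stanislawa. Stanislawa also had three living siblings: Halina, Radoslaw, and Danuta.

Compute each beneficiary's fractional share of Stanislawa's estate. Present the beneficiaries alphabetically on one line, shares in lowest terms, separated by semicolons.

Only one parent, Eliasz, survives, so Eliasz takes the entire estate. The siblings take nothing because a surviving parent has priority.

Eliasz 1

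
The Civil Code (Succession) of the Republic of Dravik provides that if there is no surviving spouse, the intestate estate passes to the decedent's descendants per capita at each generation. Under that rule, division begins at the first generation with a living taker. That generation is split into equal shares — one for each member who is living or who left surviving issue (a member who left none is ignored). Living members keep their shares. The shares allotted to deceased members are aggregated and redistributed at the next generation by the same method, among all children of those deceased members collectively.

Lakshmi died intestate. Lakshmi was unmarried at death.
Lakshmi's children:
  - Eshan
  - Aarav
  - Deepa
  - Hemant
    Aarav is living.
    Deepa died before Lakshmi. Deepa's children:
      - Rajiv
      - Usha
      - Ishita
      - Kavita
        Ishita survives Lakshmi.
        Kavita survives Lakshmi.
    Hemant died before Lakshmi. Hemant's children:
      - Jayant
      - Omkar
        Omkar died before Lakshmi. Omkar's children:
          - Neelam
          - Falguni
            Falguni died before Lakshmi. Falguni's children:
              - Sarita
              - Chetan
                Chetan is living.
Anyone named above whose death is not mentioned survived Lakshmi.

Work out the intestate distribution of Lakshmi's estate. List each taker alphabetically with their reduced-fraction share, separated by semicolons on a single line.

Aarav 1/4; Chetan 1/48; Eshan 1/4; Ishita 1/12; Jayant 1/12; Kavita 1/12; Neelam 1/24; Rajiv 1/12; Sarita 1/48; Usha 1/12

There is no surviving spouse, so the entire estate passes to Lakshmi's descendants per capita at each generation.
At generation 1 (Eshan, Aarav, Deepa, Hemant) there are 4 shares of (1)/4 = 1/4 each.
Living: Eshan and Aarav — each takes 1/4.
Deceased: Deepa and Hemant. Their combined 1/2 is pooled and carried to generation 2.
At generation 2 (Rajiv, Usha, Ishita, Kavita, Jayant, Omkar) there are 6 shares of (1/2)/6 = 1/12 each.
Living: Rajiv, Usha, Ishita, Kavita, and Jayant — each takes 1/12.
Deceased: Omkar. That 1/12 share is carried to generation 3.
At generation 3 (Neelam, Falguni) there are 2 shares of (1/12)/2 = 1/24 each.
Living: Neelam — each takes 1/24.
Deceased: Falguni. That 1/24 share is carried to generation 4.
At generation 4 (Sarita, Chetan) there are 2 shares of (1/24)/2 = 1/48 each.
Living: Sarita and Chetan — each takes 1/48.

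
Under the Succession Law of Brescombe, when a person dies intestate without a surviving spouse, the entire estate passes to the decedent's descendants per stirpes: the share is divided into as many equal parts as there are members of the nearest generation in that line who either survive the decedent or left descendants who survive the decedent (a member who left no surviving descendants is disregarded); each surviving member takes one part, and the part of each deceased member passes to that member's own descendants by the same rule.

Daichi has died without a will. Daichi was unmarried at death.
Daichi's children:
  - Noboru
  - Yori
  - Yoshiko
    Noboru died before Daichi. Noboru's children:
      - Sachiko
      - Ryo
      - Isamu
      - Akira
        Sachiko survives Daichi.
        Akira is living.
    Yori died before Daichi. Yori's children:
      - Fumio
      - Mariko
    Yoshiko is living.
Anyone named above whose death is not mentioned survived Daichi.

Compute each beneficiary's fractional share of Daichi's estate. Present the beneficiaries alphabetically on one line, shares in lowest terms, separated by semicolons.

Akira 1/12; Fumio 1/6; Isamu 1/12; Mariko 1/6; Ryo 1/12; Sachiko 1/12; Yoshiko 1/3

There is no surviving spouse, so the entire estate passes to Daichi's descendants per stirpes.
The estate is divided into 3 equal shares of 1/3 among Noboru, Yori, Yoshiko.
Noboru predeceased; the 1/3 allotted to Noboru's branch passes to Noboru's issue by representation.
The 1/3 is divided into 4 equal shares of 1/12 among Sachiko, Ryo, Isamu, Akira.
Sachiko is living and takes 1/12.
Ryo is living and takes 1/12.
Isamu is living and takes 1/12.
Akira is living and takes 1/12.
Yori predeceased; the 1/3 allotted to Yori's branch passes to Yori's issue by representation.
The 1/3 is divided into 2 equal shares of 1/6 among Fumio, Mariko.
Fumio is living and takes 1/6.
Mariko is living and takes 1/6.
Yoshiko is living and takes 1/3.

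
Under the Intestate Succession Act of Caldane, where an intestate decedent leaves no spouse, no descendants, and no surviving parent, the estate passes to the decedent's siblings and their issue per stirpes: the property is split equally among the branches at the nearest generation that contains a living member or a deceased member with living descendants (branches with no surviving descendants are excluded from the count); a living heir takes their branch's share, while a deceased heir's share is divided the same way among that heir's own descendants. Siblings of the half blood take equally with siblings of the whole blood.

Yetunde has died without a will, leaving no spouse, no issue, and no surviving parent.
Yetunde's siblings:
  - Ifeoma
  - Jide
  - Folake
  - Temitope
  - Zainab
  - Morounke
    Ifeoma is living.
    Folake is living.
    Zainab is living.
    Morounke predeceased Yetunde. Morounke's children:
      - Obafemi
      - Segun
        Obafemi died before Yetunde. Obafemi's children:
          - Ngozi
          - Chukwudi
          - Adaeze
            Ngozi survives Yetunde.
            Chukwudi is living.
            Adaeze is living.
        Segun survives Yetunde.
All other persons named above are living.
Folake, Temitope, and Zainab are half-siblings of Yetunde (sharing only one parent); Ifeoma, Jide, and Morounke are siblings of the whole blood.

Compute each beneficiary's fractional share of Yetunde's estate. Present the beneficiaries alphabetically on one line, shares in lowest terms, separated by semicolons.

Adaeze 1/36; Chukwudi 1/36; Folake 1/6; Ifeoma 1/6; Jide 1/6; Ngozi 1/36; Segun 1/12; Temitope 1/6; Zainab 1/6

No spouse, descendants, or parent survives, so the estate passes to Yetunde's siblings per stirpes.
Half-blood and whole-blood siblings take equally under the stated rule.
The estate is divided into 6 equal shares of 1/6 among Ifeoma, Jide, Folake, Temitope, Zainab, Morounke.
Ifeoma is living and takes 1/6.
Jide is living and takes 1/6.
Folake is living and takes 1/6.
Temitope is living and takes 1/6.
Zainab is living and takes 1/6.
Morounke predeceased; the 1/6 allotted to Morounke's branch passes to Morounke's issue by representation.
The 1/6 is divided into 2 equal shares of 1/12 among Obafemi, Segun.
Obafemi predeceased; the 1/12 allotted to Obafemi's branch passes to Obafemi's issue by representation.
The 1/12 is divided into 3 equal shares of 1/36 among Ngozi, Chukwudi, Adaeze.
Ngozi is living and takes 1/36.
Chukwudi is living and takes 1/36.
Adaeze is living and takes 1/36.
Segun is living and takes 1/12.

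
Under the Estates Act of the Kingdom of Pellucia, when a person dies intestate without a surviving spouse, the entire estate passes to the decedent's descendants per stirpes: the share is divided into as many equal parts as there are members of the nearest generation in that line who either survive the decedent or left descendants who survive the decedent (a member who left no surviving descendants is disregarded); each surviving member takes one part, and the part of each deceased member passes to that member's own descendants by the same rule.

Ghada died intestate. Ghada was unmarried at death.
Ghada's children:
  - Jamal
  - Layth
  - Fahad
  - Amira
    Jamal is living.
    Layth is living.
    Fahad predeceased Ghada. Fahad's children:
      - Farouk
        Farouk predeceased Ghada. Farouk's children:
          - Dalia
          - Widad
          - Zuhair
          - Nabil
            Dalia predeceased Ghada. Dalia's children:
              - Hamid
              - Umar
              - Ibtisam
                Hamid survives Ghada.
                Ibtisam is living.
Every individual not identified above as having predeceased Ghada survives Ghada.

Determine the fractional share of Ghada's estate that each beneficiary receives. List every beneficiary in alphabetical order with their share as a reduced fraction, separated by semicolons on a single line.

Amira 1/4; Hamid 1/48; Ibtisam 1/48; Jamal 1/4; Layth 1/4; Nabil 1/16; Umar 1/48; Widad 1/16; Zuhair 1/16

There is no surviving spouse, so the entire estate passes to Ghada's descendants per stirpes.
The estate is divided into 4 equal shares of 1/4 among Jamal, Layth, Fahad, Amira.
Jamal is living and takes 1/4.
Layth is living and takes 1/4.
Fahad predeceased; the 1/4 allotted to Fahad's branch passes to Fahad's issue by representation.
Farouk's line is the sole branch at this level, so the full 1/4 passes to Farouk's issue by representation.
The 1/4 is divided into 4 equal shares of 1/16 among Dalia, Widad, Zuhair, Nabil.
Dalia predeceased; the 1/16 allotted to Dalia's branch passes to Dalia's issue by representation.
The 1/16 is divided into 3 equal shares of 1/48 among Hamid, Umar, Ibtisam.
Hamid is living and takes 1/48.
Umar is living and takes 1/48.
Ibtisam is living and takes 1/48.
Widad is living and takes 1/16.
Zuhair is living and takes 1/16.
Nabil is living and takes 1/16.
Amira is living and takes 1/4.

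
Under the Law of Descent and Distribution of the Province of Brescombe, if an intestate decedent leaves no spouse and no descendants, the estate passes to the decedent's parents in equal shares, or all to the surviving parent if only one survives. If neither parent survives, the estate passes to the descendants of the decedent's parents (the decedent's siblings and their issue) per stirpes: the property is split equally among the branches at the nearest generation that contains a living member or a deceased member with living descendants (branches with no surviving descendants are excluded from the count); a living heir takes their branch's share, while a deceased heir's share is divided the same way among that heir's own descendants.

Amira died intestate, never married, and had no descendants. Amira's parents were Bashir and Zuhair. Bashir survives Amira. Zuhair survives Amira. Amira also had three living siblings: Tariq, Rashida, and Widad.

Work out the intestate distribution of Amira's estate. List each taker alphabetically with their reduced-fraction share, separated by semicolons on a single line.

Bashir 1/2; Zuhair 1/2

Both parents survive, so Bashir and Zuhair each take 1/2. The siblings take nothing because a surviving parent has priority.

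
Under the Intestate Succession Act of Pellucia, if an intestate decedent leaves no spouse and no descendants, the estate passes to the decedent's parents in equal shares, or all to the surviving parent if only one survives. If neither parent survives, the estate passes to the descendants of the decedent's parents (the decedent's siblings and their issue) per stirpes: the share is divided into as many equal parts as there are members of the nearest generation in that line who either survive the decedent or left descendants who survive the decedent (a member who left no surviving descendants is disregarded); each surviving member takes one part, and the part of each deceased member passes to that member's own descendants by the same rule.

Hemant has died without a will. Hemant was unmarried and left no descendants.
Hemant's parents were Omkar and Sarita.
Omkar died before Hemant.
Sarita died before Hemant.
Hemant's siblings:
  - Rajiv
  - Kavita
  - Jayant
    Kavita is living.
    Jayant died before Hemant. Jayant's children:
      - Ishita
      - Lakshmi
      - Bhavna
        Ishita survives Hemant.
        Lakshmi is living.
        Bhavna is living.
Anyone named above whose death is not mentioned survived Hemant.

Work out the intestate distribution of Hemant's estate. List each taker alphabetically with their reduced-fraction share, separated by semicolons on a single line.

Neither parent survives and there are no descendants, so the estate passes to Hemant's siblings and their issue per stirpes.
The estate is divided into 3 equal shares of 1/3 among Rajiv, Kavita, Jayant.
Rajiv is living and takes 1/3.
Kavita is living and takes 1/3.
Jayant predeceased; the 1/3 allotted to Jayant's branch passes to Jayant's issue by representation.
The 1/3 is divided into 3 equal shares of 1/9 among Ishita, Lakshmi, Bhavna.
Ishita is living and takes 1/9.
Lakshmi is living and takes 1/9.
Bhavna is living and takes 1/9.

Bhavna 1/9; Ishita 1/9; Kavita 1/3; Lakshmi 1/9; Rajiv 1/3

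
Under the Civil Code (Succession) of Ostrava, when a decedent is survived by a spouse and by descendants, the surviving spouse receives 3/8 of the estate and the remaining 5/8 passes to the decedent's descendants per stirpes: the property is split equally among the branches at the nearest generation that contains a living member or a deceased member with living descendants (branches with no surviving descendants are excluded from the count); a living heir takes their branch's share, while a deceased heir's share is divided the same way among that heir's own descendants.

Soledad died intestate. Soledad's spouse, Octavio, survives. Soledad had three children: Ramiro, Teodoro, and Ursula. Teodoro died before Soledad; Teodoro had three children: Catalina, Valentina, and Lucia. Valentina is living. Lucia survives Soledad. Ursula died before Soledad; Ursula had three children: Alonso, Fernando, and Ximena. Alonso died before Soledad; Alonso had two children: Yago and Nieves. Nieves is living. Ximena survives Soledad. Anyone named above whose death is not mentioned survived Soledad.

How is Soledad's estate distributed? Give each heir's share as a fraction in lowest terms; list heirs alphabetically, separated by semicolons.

Octavio, as surviving spouse, takes 3/8.
The remaining 5/8 passes to Soledad's descendants per stirpes.
The 5/8 is divided into 3 equal shares of 5/24 among Ramiro, Teodoro, Ursula.
Ramiro is living and takes 5/24.
Teodoro predeceased; the 5/24 allotted to Teodoro's branch passes to Teodoro's issue by representation.
The 5/24 is divided into 3 equal shares of 5/72 among Catalina, Valentina, Lucia.
Catalina is living and takes 5/72.
Valentina is living and takes 5/72.
Lucia is living and takes 5/72.
Ursula predeceased; the 5/24 allotted to Ursula's branch passes to Ursula's issue by representation.
The 5/24 is divided into 3 equal shares of 5/72 among Alonso, Fernando, Ximena.
Alonso predeceased; the 5/72 allotted to Alonso's branch passes to Alonso's issue by representation.
The 5/72 is divided into 2 equal shares of 5/144 among Yago, Nieves.
Yago is living and takes 5/144.
Nieves is living and takes 5/144.
Fernando is living and takes 5/72.
Ximena is living and takes 5/72.

Catalina 5/72; Fernando 5/72; Lucia 5/72; Nieves 5/144; Octavio 3/8; Ramiro 5/24; Valentina 5/72; Ximena 5/72; Yago 5/144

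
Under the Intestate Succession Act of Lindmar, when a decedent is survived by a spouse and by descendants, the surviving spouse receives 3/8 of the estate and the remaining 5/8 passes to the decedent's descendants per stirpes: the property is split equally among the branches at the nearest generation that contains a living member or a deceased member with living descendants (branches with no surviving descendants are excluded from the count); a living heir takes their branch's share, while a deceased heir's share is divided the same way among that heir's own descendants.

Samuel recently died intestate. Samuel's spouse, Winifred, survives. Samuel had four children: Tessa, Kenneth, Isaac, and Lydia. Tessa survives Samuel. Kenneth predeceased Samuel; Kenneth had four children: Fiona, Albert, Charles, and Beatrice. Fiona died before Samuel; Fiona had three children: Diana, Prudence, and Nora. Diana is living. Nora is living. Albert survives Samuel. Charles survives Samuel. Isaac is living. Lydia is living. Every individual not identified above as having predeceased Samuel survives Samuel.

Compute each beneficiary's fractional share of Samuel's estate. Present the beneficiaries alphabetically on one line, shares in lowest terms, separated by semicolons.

Albert 5/128; Beatrice 5/128; Charles 5/128; Diana 5/384; Isaac 5/32; Lydia 5/32; Nora 5/384; Prudence 5/384; Tessa 5/32; Winifred 3/8

Winifred, as surviving spouse, takes 3/8.
The remaining 5/8 passes to Samuel's descendants per stirpes.
The 5/8 is divided into 4 equal shares of 5/32 among Tessa, Kenneth, Isaac, Lydia.
Tessa is living and takes 5/32.
Kenneth predeceased; the 5/32 allotted to Kenneth's branch passes to Kenneth's issue by representation.
The 5/32 is divided into 4 equal shares of 5/128 among Fiona, Albert, Charles, Beatrice.
Fiona predeceased; the 5/128 allotted to Fiona's branch passes to Fiona's issue by representation.
The 5/128 is divided into 3 equal shares of 5/384 among Diana, Prudence, Nora.
Diana is living and takes 5/384.
Prudence is living and takes 5/384.
Nora is living and takes 5/384.
Albert is living and takes 5/128.
Charles is living and takes 5/128.
Beatrice is living and takes 5/128.
Isaac is living and takes 5/32.
Lydia is living and takes 5/32.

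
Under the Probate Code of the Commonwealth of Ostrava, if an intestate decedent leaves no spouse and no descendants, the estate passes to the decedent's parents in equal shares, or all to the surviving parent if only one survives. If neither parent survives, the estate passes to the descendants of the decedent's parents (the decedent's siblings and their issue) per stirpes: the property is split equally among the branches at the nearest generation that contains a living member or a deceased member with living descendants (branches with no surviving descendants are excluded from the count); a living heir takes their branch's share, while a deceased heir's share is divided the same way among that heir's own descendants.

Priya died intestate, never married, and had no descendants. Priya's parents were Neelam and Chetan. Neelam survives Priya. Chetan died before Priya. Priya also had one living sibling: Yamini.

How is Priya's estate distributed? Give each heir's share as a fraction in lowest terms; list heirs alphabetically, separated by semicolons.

Neelam 1

Only one parent, Neelam, survives, so Neelam takes the entire estate. The siblings take nothing because a surviving parent has priority.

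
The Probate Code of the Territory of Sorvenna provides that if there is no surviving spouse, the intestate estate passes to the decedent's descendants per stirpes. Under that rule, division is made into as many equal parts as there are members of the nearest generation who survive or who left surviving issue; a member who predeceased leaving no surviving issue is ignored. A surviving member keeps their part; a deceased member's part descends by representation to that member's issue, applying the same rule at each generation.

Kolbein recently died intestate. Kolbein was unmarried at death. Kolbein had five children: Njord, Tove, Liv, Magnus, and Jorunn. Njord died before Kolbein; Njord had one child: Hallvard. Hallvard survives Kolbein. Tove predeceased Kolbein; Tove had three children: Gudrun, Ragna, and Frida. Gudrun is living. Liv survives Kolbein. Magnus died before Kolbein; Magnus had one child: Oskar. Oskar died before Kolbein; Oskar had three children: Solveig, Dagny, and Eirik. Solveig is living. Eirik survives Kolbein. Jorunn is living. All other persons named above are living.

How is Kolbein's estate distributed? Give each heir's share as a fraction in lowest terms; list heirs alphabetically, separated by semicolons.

There is no surviving spouse, so the entire estate passes to Kolbein's descendants per stirpes.
The estate is divided into 5 equal shares of 1/5 among Njord, Tove, Liv, Magnus, Jorunn.
Njord predeceased; the 1/5 allotted to Njord's branch passes to Njord's issue by representation.
Hallvard is the sole taker at this level and receives the full 1/5.
Tove predeceased; the 1/5 allotted to Tove's branch passes to Tove's issue by representation.
The 1/5 is divided into 3 equal shares of 1/15 among Gudrun, Ragna, Frida.
Gudrun is living and takes 1/15.
Ragna is living and takes 1/15.
Frida is living and takes 1/15.
Liv is living and takes 1/5.
Magnus predeceased; the 1/5 allotted to Magnus's branch passes to Magnus's issue by representation.
Oskar's line is the sole branch at this level, so the full 1/5 passes to Oskar's issue by representation.
The 1/5 is divided into 3 equal shares of 1/15 among Solveig, Dagny, Eirik.
Solveig is living and takes 1/15.
Dagny is living and takes 1/15.
Eirik is living and takes 1/15.
Jorunn is living and takes 1/5.

Dagny 1/15; Eirik 1/15; Frida 1/15; Gudrun 1/15; Hallvard 1/5; Jorunn 1/5; Liv 1/5; Ragna 1/15; Solveig 1/15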